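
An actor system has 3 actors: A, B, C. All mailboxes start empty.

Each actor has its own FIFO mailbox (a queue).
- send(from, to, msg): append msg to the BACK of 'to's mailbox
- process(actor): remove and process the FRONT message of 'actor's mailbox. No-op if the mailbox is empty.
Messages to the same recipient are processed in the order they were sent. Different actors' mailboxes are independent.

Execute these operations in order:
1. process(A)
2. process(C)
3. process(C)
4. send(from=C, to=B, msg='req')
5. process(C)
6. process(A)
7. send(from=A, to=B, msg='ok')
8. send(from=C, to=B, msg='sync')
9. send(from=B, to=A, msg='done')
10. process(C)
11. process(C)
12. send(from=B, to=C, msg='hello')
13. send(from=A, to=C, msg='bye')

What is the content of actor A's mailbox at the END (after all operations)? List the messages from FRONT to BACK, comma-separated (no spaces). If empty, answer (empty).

After 1 (process(A)): A:[] B:[] C:[]
After 2 (process(C)): A:[] B:[] C:[]
After 3 (process(C)): A:[] B:[] C:[]
After 4 (send(from=C, to=B, msg='req')): A:[] B:[req] C:[]
After 5 (process(C)): A:[] B:[req] C:[]
After 6 (process(A)): A:[] B:[req] C:[]
After 7 (send(from=A, to=B, msg='ok')): A:[] B:[req,ok] C:[]
After 8 (send(from=C, to=B, msg='sync')): A:[] B:[req,ok,sync] C:[]
After 9 (send(from=B, to=A, msg='done')): A:[done] B:[req,ok,sync] C:[]
After 10 (process(C)): A:[done] B:[req,ok,sync] C:[]
After 11 (process(C)): A:[done] B:[req,ok,sync] C:[]
After 12 (send(from=B, to=C, msg='hello')): A:[done] B:[req,ok,sync] C:[hello]
After 13 (send(from=A, to=C, msg='bye')): A:[done] B:[req,ok,sync] C:[hello,bye]

Answer: done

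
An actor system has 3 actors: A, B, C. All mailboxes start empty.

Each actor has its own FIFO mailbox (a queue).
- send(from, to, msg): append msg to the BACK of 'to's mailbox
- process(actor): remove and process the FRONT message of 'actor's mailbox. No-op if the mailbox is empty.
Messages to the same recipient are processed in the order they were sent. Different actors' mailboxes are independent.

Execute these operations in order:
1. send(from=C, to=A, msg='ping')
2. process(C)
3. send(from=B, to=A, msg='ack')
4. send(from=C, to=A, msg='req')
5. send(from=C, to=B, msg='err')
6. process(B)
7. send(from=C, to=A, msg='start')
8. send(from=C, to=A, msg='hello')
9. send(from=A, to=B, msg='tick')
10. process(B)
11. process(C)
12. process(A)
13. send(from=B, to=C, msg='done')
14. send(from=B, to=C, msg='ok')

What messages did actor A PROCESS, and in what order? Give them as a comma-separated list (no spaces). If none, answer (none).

After 1 (send(from=C, to=A, msg='ping')): A:[ping] B:[] C:[]
After 2 (process(C)): A:[ping] B:[] C:[]
After 3 (send(from=B, to=A, msg='ack')): A:[ping,ack] B:[] C:[]
After 4 (send(from=C, to=A, msg='req')): A:[ping,ack,req] B:[] C:[]
After 5 (send(from=C, to=B, msg='err')): A:[ping,ack,req] B:[err] C:[]
After 6 (process(B)): A:[ping,ack,req] B:[] C:[]
After 7 (send(from=C, to=A, msg='start')): A:[ping,ack,req,start] B:[] C:[]
After 8 (send(from=C, to=A, msg='hello')): A:[ping,ack,req,start,hello] B:[] C:[]
After 9 (send(from=A, to=B, msg='tick')): A:[ping,ack,req,start,hello] B:[tick] C:[]
After 10 (process(B)): A:[ping,ack,req,start,hello] B:[] C:[]
After 11 (process(C)): A:[ping,ack,req,start,hello] B:[] C:[]
After 12 (process(A)): A:[ack,req,start,hello] B:[] C:[]
After 13 (send(from=B, to=C, msg='done')): A:[ack,req,start,hello] B:[] C:[done]
After 14 (send(from=B, to=C, msg='ok')): A:[ack,req,start,hello] B:[] C:[done,ok]

Answer: ping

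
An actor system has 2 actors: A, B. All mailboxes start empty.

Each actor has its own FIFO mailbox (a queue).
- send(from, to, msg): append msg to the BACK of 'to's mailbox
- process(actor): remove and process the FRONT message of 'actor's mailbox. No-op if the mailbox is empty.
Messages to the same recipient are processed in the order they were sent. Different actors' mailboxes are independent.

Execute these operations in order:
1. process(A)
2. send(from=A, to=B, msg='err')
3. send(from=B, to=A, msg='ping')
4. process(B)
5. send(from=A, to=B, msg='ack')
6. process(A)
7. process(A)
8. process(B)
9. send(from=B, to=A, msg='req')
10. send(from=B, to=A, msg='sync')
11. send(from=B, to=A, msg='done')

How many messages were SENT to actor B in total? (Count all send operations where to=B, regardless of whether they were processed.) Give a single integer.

Answer: 2

Derivation:
After 1 (process(A)): A:[] B:[]
After 2 (send(from=A, to=B, msg='err')): A:[] B:[err]
After 3 (send(from=B, to=A, msg='ping')): A:[ping] B:[err]
After 4 (process(B)): A:[ping] B:[]
After 5 (send(from=A, to=B, msg='ack')): A:[ping] B:[ack]
After 6 (process(A)): A:[] B:[ack]
After 7 (process(A)): A:[] B:[ack]
After 8 (process(B)): A:[] B:[]
After 9 (send(from=B, to=A, msg='req')): A:[req] B:[]
After 10 (send(from=B, to=A, msg='sync')): A:[req,sync] B:[]
After 11 (send(from=B, to=A, msg='done')): A:[req,sync,done] B:[]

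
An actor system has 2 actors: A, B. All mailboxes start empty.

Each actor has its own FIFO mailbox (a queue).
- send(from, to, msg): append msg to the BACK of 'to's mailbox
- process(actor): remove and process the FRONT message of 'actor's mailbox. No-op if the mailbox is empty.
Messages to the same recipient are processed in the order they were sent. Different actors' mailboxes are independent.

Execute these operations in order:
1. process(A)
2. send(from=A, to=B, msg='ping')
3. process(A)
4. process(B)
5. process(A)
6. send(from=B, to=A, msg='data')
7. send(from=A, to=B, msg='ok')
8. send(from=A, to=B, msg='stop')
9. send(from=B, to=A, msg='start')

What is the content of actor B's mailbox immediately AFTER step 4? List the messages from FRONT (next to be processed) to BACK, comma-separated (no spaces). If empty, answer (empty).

After 1 (process(A)): A:[] B:[]
After 2 (send(from=A, to=B, msg='ping')): A:[] B:[ping]
After 3 (process(A)): A:[] B:[ping]
After 4 (process(B)): A:[] B:[]

(empty)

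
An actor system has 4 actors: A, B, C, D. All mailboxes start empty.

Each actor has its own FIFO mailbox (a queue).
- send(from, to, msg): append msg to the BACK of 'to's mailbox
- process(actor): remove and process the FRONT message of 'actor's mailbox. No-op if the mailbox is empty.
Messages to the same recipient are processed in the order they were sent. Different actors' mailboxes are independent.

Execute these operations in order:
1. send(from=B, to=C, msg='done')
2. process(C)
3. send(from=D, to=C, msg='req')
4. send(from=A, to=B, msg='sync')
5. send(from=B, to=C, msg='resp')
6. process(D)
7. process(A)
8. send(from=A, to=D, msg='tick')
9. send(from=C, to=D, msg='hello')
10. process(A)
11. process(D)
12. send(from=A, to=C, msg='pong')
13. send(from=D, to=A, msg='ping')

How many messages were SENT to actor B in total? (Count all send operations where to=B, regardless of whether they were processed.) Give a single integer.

Answer: 1

Derivation:
After 1 (send(from=B, to=C, msg='done')): A:[] B:[] C:[done] D:[]
After 2 (process(C)): A:[] B:[] C:[] D:[]
After 3 (send(from=D, to=C, msg='req')): A:[] B:[] C:[req] D:[]
After 4 (send(from=A, to=B, msg='sync')): A:[] B:[sync] C:[req] D:[]
After 5 (send(from=B, to=C, msg='resp')): A:[] B:[sync] C:[req,resp] D:[]
After 6 (process(D)): A:[] B:[sync] C:[req,resp] D:[]
After 7 (process(A)): A:[] B:[sync] C:[req,resp] D:[]
After 8 (send(from=A, to=D, msg='tick')): A:[] B:[sync] C:[req,resp] D:[tick]
After 9 (send(from=C, to=D, msg='hello')): A:[] B:[sync] C:[req,resp] D:[tick,hello]
After 10 (process(A)): A:[] B:[sync] C:[req,resp] D:[tick,hello]
After 11 (process(D)): A:[] B:[sync] C:[req,resp] D:[hello]
After 12 (send(from=A, to=C, msg='pong')): A:[] B:[sync] C:[req,resp,pong] D:[hello]
After 13 (send(from=D, to=A, msg='ping')): A:[ping] B:[sync] C:[req,resp,pong] D:[hello]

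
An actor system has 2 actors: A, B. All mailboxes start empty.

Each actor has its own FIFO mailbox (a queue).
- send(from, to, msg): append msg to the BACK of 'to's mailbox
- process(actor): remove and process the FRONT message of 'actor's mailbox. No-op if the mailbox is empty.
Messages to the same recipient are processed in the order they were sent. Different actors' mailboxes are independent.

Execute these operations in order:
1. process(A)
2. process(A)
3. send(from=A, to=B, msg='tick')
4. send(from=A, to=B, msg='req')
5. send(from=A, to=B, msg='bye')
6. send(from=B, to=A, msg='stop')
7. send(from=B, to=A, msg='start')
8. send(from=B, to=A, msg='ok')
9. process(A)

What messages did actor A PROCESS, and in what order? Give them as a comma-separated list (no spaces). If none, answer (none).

Answer: stop

Derivation:
After 1 (process(A)): A:[] B:[]
After 2 (process(A)): A:[] B:[]
After 3 (send(from=A, to=B, msg='tick')): A:[] B:[tick]
After 4 (send(from=A, to=B, msg='req')): A:[] B:[tick,req]
After 5 (send(from=A, to=B, msg='bye')): A:[] B:[tick,req,bye]
After 6 (send(from=B, to=A, msg='stop')): A:[stop] B:[tick,req,bye]
After 7 (send(from=B, to=A, msg='start')): A:[stop,start] B:[tick,req,bye]
After 8 (send(from=B, to=A, msg='ok')): A:[stop,start,ok] B:[tick,req,bye]
After 9 (process(A)): A:[start,ok] B:[tick,req,bye]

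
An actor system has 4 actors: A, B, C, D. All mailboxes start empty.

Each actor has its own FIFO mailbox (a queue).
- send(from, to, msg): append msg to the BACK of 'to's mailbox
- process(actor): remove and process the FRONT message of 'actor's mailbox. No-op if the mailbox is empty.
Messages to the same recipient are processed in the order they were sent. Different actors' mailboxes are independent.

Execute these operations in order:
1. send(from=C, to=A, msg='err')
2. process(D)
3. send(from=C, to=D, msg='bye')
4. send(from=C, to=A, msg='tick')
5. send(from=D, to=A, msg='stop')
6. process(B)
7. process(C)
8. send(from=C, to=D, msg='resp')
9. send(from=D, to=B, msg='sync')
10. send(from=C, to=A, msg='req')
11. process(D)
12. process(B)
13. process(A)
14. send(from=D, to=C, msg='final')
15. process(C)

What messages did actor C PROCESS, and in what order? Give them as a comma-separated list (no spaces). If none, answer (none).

Answer: final

Derivation:
After 1 (send(from=C, to=A, msg='err')): A:[err] B:[] C:[] D:[]
After 2 (process(D)): A:[err] B:[] C:[] D:[]
After 3 (send(from=C, to=D, msg='bye')): A:[err] B:[] C:[] D:[bye]
After 4 (send(from=C, to=A, msg='tick')): A:[err,tick] B:[] C:[] D:[bye]
After 5 (send(from=D, to=A, msg='stop')): A:[err,tick,stop] B:[] C:[] D:[bye]
After 6 (process(B)): A:[err,tick,stop] B:[] C:[] D:[bye]
After 7 (process(C)): A:[err,tick,stop] B:[] C:[] D:[bye]
After 8 (send(from=C, to=D, msg='resp')): A:[err,tick,stop] B:[] C:[] D:[bye,resp]
After 9 (send(from=D, to=B, msg='sync')): A:[err,tick,stop] B:[sync] C:[] D:[bye,resp]
After 10 (send(from=C, to=A, msg='req')): A:[err,tick,stop,req] B:[sync] C:[] D:[bye,resp]
After 11 (process(D)): A:[err,tick,stop,req] B:[sync] C:[] D:[resp]
After 12 (process(B)): A:[err,tick,stop,req] B:[] C:[] D:[resp]
After 13 (process(A)): A:[tick,stop,req] B:[] C:[] D:[resp]
After 14 (send(from=D, to=C, msg='final')): A:[tick,stop,req] B:[] C:[final] D:[resp]
After 15 (process(C)): A:[tick,stop,req] B:[] C:[] D:[resp]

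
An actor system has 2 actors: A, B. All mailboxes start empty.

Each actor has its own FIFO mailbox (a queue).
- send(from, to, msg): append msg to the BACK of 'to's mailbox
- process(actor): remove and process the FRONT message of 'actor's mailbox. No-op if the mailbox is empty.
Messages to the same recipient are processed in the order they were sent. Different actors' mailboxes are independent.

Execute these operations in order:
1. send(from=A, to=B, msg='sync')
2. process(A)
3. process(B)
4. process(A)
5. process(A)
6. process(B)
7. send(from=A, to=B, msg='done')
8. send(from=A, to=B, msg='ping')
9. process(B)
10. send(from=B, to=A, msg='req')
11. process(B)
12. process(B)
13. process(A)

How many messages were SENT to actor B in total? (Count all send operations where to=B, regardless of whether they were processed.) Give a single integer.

After 1 (send(from=A, to=B, msg='sync')): A:[] B:[sync]
After 2 (process(A)): A:[] B:[sync]
After 3 (process(B)): A:[] B:[]
After 4 (process(A)): A:[] B:[]
After 5 (process(A)): A:[] B:[]
After 6 (process(B)): A:[] B:[]
After 7 (send(from=A, to=B, msg='done')): A:[] B:[done]
After 8 (send(from=A, to=B, msg='ping')): A:[] B:[done,ping]
After 9 (process(B)): A:[] B:[ping]
After 10 (send(from=B, to=A, msg='req')): A:[req] B:[ping]
After 11 (process(B)): A:[req] B:[]
After 12 (process(B)): A:[req] B:[]
After 13 (process(A)): A:[] B:[]

Answer: 3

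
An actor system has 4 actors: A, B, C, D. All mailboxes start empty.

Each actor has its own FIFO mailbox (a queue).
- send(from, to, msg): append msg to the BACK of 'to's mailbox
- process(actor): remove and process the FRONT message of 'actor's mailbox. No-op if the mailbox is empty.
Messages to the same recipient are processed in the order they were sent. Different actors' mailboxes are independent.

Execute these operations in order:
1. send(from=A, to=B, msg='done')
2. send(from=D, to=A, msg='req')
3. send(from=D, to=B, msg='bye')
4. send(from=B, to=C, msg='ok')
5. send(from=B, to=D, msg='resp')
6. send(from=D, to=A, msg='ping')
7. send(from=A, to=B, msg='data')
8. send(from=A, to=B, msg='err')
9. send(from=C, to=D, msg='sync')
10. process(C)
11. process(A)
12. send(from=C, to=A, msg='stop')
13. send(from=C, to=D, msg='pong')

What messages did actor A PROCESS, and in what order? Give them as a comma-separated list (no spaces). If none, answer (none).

After 1 (send(from=A, to=B, msg='done')): A:[] B:[done] C:[] D:[]
After 2 (send(from=D, to=A, msg='req')): A:[req] B:[done] C:[] D:[]
After 3 (send(from=D, to=B, msg='bye')): A:[req] B:[done,bye] C:[] D:[]
After 4 (send(from=B, to=C, msg='ok')): A:[req] B:[done,bye] C:[ok] D:[]
After 5 (send(from=B, to=D, msg='resp')): A:[req] B:[done,bye] C:[ok] D:[resp]
After 6 (send(from=D, to=A, msg='ping')): A:[req,ping] B:[done,bye] C:[ok] D:[resp]
After 7 (send(from=A, to=B, msg='data')): A:[req,ping] B:[done,bye,data] C:[ok] D:[resp]
After 8 (send(from=A, to=B, msg='err')): A:[req,ping] B:[done,bye,data,err] C:[ok] D:[resp]
After 9 (send(from=C, to=D, msg='sync')): A:[req,ping] B:[done,bye,data,err] C:[ok] D:[resp,sync]
After 10 (process(C)): A:[req,ping] B:[done,bye,data,err] C:[] D:[resp,sync]
After 11 (process(A)): A:[ping] B:[done,bye,data,err] C:[] D:[resp,sync]
After 12 (send(from=C, to=A, msg='stop')): A:[ping,stop] B:[done,bye,data,err] C:[] D:[resp,sync]
After 13 (send(from=C, to=D, msg='pong')): A:[ping,stop] B:[done,bye,data,err] C:[] D:[resp,sync,pong]

Answer: req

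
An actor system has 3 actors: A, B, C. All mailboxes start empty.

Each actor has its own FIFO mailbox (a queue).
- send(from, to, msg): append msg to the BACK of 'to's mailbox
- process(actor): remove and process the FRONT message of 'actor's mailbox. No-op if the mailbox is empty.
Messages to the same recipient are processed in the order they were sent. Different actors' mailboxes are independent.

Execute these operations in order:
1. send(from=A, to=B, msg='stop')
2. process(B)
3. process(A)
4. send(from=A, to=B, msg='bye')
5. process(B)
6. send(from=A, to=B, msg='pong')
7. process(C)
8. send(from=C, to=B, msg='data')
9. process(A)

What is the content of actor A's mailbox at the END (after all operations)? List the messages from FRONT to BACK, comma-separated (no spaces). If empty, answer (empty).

Answer: (empty)

Derivation:
After 1 (send(from=A, to=B, msg='stop')): A:[] B:[stop] C:[]
After 2 (process(B)): A:[] B:[] C:[]
After 3 (process(A)): A:[] B:[] C:[]
After 4 (send(from=A, to=B, msg='bye')): A:[] B:[bye] C:[]
After 5 (process(B)): A:[] B:[] C:[]
After 6 (send(from=A, to=B, msg='pong')): A:[] B:[pong] C:[]
After 7 (process(C)): A:[] B:[pong] C:[]
After 8 (send(from=C, to=B, msg='data')): A:[] B:[pong,data] C:[]
After 9 (process(A)): A:[] B:[pong,data] C:[]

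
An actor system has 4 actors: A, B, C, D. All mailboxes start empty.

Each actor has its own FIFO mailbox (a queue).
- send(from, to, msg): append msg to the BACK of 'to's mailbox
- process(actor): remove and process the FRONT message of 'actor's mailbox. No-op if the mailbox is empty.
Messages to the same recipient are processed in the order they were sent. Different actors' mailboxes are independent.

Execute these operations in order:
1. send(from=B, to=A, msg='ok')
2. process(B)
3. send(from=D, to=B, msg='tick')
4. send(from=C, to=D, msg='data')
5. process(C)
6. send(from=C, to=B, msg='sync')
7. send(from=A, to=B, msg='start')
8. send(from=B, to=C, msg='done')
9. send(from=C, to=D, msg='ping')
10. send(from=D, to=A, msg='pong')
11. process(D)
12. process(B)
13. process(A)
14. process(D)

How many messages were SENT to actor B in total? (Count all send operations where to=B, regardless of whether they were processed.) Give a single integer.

After 1 (send(from=B, to=A, msg='ok')): A:[ok] B:[] C:[] D:[]
After 2 (process(B)): A:[ok] B:[] C:[] D:[]
After 3 (send(from=D, to=B, msg='tick')): A:[ok] B:[tick] C:[] D:[]
After 4 (send(from=C, to=D, msg='data')): A:[ok] B:[tick] C:[] D:[data]
After 5 (process(C)): A:[ok] B:[tick] C:[] D:[data]
After 6 (send(from=C, to=B, msg='sync')): A:[ok] B:[tick,sync] C:[] D:[data]
After 7 (send(from=A, to=B, msg='start')): A:[ok] B:[tick,sync,start] C:[] D:[data]
After 8 (send(from=B, to=C, msg='done')): A:[ok] B:[tick,sync,start] C:[done] D:[data]
After 9 (send(from=C, to=D, msg='ping')): A:[ok] B:[tick,sync,start] C:[done] D:[data,ping]
After 10 (send(from=D, to=A, msg='pong')): A:[ok,pong] B:[tick,sync,start] C:[done] D:[data,ping]
After 11 (process(D)): A:[ok,pong] B:[tick,sync,start] C:[done] D:[ping]
After 12 (process(B)): A:[ok,pong] B:[sync,start] C:[done] D:[ping]
After 13 (process(A)): A:[pong] B:[sync,start] C:[done] D:[ping]
After 14 (process(D)): A:[pong] B:[sync,start] C:[done] D:[]

Answer: 3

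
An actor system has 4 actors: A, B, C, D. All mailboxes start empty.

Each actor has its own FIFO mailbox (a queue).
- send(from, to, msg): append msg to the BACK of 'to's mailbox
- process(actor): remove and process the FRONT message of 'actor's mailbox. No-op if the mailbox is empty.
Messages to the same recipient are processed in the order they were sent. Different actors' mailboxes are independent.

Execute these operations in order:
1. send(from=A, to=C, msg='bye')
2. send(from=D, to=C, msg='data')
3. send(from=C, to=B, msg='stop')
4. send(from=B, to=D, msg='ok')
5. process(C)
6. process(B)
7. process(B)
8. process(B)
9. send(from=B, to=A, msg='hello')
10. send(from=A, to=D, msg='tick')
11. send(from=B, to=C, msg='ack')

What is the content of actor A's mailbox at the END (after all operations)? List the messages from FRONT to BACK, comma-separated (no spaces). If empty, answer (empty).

Answer: hello

Derivation:
After 1 (send(from=A, to=C, msg='bye')): A:[] B:[] C:[bye] D:[]
After 2 (send(from=D, to=C, msg='data')): A:[] B:[] C:[bye,data] D:[]
After 3 (send(from=C, to=B, msg='stop')): A:[] B:[stop] C:[bye,data] D:[]
After 4 (send(from=B, to=D, msg='ok')): A:[] B:[stop] C:[bye,data] D:[ok]
After 5 (process(C)): A:[] B:[stop] C:[data] D:[ok]
After 6 (process(B)): A:[] B:[] C:[data] D:[ok]
After 7 (process(B)): A:[] B:[] C:[data] D:[ok]
After 8 (process(B)): A:[] B:[] C:[data] D:[ok]
After 9 (send(from=B, to=A, msg='hello')): A:[hello] B:[] C:[data] D:[ok]
After 10 (send(from=A, to=D, msg='tick')): A:[hello] B:[] C:[data] D:[ok,tick]
After 11 (send(from=B, to=C, msg='ack')): A:[hello] B:[] C:[data,ack] D:[ok,tick]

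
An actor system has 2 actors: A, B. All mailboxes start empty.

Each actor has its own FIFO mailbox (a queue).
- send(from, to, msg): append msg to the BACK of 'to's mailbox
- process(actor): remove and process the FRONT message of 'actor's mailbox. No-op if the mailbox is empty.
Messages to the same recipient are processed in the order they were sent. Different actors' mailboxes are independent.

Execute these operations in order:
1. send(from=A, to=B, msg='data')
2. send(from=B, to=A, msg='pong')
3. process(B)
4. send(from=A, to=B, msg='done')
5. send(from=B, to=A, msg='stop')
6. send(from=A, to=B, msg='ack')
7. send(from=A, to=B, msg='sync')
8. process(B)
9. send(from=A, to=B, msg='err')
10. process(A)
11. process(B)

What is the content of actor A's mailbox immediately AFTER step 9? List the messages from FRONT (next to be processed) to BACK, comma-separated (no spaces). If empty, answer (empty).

After 1 (send(from=A, to=B, msg='data')): A:[] B:[data]
After 2 (send(from=B, to=A, msg='pong')): A:[pong] B:[data]
After 3 (process(B)): A:[pong] B:[]
After 4 (send(from=A, to=B, msg='done')): A:[pong] B:[done]
After 5 (send(from=B, to=A, msg='stop')): A:[pong,stop] B:[done]
After 6 (send(from=A, to=B, msg='ack')): A:[pong,stop] B:[done,ack]
After 7 (send(from=A, to=B, msg='sync')): A:[pong,stop] B:[done,ack,sync]
After 8 (process(B)): A:[pong,stop] B:[ack,sync]
After 9 (send(from=A, to=B, msg='err')): A:[pong,stop] B:[ack,sync,err]

pong,stop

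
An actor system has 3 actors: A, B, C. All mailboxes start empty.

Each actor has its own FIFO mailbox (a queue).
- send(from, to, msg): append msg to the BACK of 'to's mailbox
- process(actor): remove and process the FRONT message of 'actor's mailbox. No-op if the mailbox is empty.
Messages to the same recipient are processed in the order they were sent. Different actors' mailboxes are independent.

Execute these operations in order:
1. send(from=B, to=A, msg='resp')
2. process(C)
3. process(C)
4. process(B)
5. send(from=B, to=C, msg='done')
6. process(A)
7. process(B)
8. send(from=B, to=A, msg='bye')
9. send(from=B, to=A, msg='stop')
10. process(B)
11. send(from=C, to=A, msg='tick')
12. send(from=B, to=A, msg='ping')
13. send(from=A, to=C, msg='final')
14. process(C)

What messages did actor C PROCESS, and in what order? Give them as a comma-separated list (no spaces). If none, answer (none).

Answer: done

Derivation:
After 1 (send(from=B, to=A, msg='resp')): A:[resp] B:[] C:[]
After 2 (process(C)): A:[resp] B:[] C:[]
After 3 (process(C)): A:[resp] B:[] C:[]
After 4 (process(B)): A:[resp] B:[] C:[]
After 5 (send(from=B, to=C, msg='done')): A:[resp] B:[] C:[done]
After 6 (process(A)): A:[] B:[] C:[done]
After 7 (process(B)): A:[] B:[] C:[done]
After 8 (send(from=B, to=A, msg='bye')): A:[bye] B:[] C:[done]
After 9 (send(from=B, to=A, msg='stop')): A:[bye,stop] B:[] C:[done]
After 10 (process(B)): A:[bye,stop] B:[] C:[done]
After 11 (send(from=C, to=A, msg='tick')): A:[bye,stop,tick] B:[] C:[done]
After 12 (send(from=B, to=A, msg='ping')): A:[bye,stop,tick,ping] B:[] C:[done]
After 13 (send(from=A, to=C, msg='final')): A:[bye,stop,tick,ping] B:[] C:[done,final]
After 14 (process(C)): A:[bye,stop,tick,ping] B:[] C:[final]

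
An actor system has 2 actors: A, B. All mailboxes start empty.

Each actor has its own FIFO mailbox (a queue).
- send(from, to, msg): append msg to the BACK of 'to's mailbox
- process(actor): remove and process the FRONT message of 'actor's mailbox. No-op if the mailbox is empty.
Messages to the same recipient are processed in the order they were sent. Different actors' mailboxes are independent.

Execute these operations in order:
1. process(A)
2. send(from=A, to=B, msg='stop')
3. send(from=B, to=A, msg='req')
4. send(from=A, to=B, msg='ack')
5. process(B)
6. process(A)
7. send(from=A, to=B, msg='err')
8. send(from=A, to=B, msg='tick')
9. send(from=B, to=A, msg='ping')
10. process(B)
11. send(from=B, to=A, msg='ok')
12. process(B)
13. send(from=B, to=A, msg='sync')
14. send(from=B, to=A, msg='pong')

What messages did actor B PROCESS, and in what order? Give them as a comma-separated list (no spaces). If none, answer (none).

Answer: stop,ack,err

Derivation:
After 1 (process(A)): A:[] B:[]
After 2 (send(from=A, to=B, msg='stop')): A:[] B:[stop]
After 3 (send(from=B, to=A, msg='req')): A:[req] B:[stop]
After 4 (send(from=A, to=B, msg='ack')): A:[req] B:[stop,ack]
After 5 (process(B)): A:[req] B:[ack]
After 6 (process(A)): A:[] B:[ack]
After 7 (send(from=A, to=B, msg='err')): A:[] B:[ack,err]
After 8 (send(from=A, to=B, msg='tick')): A:[] B:[ack,err,tick]
After 9 (send(from=B, to=A, msg='ping')): A:[ping] B:[ack,err,tick]
After 10 (process(B)): A:[ping] B:[err,tick]
After 11 (send(from=B, to=A, msg='ok')): A:[ping,ok] B:[err,tick]
After 12 (process(B)): A:[ping,ok] B:[tick]
After 13 (send(from=B, to=A, msg='sync')): A:[ping,ok,sync] B:[tick]
After 14 (send(from=B, to=A, msg='pong')): A:[ping,ok,sync,pong] B:[tick]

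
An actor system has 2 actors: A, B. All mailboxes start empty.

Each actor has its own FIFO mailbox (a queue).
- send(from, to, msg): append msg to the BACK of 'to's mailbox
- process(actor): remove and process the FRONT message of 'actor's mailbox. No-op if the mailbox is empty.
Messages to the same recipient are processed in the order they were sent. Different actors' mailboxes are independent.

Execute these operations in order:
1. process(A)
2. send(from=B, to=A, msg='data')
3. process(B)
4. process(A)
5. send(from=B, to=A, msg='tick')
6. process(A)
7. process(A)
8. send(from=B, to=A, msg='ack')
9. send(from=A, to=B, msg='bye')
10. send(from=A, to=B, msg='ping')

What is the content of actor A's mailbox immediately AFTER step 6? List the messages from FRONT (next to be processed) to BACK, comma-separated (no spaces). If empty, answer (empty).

After 1 (process(A)): A:[] B:[]
After 2 (send(from=B, to=A, msg='data')): A:[data] B:[]
After 3 (process(B)): A:[data] B:[]
After 4 (process(A)): A:[] B:[]
After 5 (send(from=B, to=A, msg='tick')): A:[tick] B:[]
After 6 (process(A)): A:[] B:[]

(empty)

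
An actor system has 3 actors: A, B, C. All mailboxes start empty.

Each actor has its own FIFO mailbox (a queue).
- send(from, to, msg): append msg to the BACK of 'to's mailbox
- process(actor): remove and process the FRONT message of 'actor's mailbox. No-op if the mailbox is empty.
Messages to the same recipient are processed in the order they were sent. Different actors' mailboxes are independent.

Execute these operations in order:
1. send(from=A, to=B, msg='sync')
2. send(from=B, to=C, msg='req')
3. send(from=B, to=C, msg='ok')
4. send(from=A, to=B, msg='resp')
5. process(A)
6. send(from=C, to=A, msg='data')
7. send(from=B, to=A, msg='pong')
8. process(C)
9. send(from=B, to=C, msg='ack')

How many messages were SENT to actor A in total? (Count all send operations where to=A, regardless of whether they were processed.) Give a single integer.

After 1 (send(from=A, to=B, msg='sync')): A:[] B:[sync] C:[]
After 2 (send(from=B, to=C, msg='req')): A:[] B:[sync] C:[req]
After 3 (send(from=B, to=C, msg='ok')): A:[] B:[sync] C:[req,ok]
After 4 (send(from=A, to=B, msg='resp')): A:[] B:[sync,resp] C:[req,ok]
After 5 (process(A)): A:[] B:[sync,resp] C:[req,ok]
After 6 (send(from=C, to=A, msg='data')): A:[data] B:[sync,resp] C:[req,ok]
After 7 (send(from=B, to=A, msg='pong')): A:[data,pong] B:[sync,resp] C:[req,ok]
After 8 (process(C)): A:[data,pong] B:[sync,resp] C:[ok]
After 9 (send(from=B, to=C, msg='ack')): A:[data,pong] B:[sync,resp] C:[ok,ack]

Answer: 2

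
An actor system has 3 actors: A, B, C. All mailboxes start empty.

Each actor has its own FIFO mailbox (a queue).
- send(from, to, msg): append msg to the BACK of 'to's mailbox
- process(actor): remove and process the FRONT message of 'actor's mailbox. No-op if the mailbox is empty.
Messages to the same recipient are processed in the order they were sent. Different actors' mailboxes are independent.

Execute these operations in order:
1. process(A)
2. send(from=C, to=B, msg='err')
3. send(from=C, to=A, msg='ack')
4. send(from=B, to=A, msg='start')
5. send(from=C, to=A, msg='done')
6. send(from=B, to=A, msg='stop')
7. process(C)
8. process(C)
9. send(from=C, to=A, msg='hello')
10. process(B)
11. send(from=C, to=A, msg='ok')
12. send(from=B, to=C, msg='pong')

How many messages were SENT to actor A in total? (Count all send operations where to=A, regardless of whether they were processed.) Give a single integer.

After 1 (process(A)): A:[] B:[] C:[]
After 2 (send(from=C, to=B, msg='err')): A:[] B:[err] C:[]
After 3 (send(from=C, to=A, msg='ack')): A:[ack] B:[err] C:[]
After 4 (send(from=B, to=A, msg='start')): A:[ack,start] B:[err] C:[]
After 5 (send(from=C, to=A, msg='done')): A:[ack,start,done] B:[err] C:[]
After 6 (send(from=B, to=A, msg='stop')): A:[ack,start,done,stop] B:[err] C:[]
After 7 (process(C)): A:[ack,start,done,stop] B:[err] C:[]
After 8 (process(C)): A:[ack,start,done,stop] B:[err] C:[]
After 9 (send(from=C, to=A, msg='hello')): A:[ack,start,done,stop,hello] B:[err] C:[]
After 10 (process(B)): A:[ack,start,done,stop,hello] B:[] C:[]
After 11 (send(from=C, to=A, msg='ok')): A:[ack,start,done,stop,hello,ok] B:[] C:[]
After 12 (send(from=B, to=C, msg='pong')): A:[ack,start,done,stop,hello,ok] B:[] C:[pong]

Answer: 6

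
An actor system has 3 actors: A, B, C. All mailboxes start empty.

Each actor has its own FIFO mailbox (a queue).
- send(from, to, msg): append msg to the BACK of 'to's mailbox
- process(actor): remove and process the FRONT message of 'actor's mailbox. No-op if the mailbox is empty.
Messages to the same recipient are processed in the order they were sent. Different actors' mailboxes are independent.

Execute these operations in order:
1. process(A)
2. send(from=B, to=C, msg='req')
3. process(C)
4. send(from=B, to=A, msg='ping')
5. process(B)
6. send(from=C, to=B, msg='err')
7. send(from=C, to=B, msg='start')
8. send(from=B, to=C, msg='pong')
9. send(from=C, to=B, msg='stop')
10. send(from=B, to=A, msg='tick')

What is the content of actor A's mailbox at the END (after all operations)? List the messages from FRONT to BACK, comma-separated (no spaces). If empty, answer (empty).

Answer: ping,tick

Derivation:
After 1 (process(A)): A:[] B:[] C:[]
After 2 (send(from=B, to=C, msg='req')): A:[] B:[] C:[req]
After 3 (process(C)): A:[] B:[] C:[]
After 4 (send(from=B, to=A, msg='ping')): A:[ping] B:[] C:[]
After 5 (process(B)): A:[ping] B:[] C:[]
After 6 (send(from=C, to=B, msg='err')): A:[ping] B:[err] C:[]
After 7 (send(from=C, to=B, msg='start')): A:[ping] B:[err,start] C:[]
After 8 (send(from=B, to=C, msg='pong')): A:[ping] B:[err,start] C:[pong]
After 9 (send(from=C, to=B, msg='stop')): A:[ping] B:[err,start,stop] C:[pong]
After 10 (send(from=B, to=A, msg='tick')): A:[ping,tick] B:[err,start,stop] C:[pong]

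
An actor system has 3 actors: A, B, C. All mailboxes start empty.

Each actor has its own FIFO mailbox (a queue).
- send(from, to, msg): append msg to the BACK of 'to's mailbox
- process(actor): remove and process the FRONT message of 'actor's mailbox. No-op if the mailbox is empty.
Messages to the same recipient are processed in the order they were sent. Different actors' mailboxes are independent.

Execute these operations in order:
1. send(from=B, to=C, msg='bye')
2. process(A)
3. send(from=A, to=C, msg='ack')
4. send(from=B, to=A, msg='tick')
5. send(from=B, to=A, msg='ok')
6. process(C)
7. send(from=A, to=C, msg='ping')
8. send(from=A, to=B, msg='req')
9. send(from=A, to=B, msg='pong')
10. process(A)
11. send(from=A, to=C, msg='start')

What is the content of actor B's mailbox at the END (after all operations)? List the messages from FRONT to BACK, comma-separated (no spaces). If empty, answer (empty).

Answer: req,pong

Derivation:
After 1 (send(from=B, to=C, msg='bye')): A:[] B:[] C:[bye]
After 2 (process(A)): A:[] B:[] C:[bye]
After 3 (send(from=A, to=C, msg='ack')): A:[] B:[] C:[bye,ack]
After 4 (send(from=B, to=A, msg='tick')): A:[tick] B:[] C:[bye,ack]
After 5 (send(from=B, to=A, msg='ok')): A:[tick,ok] B:[] C:[bye,ack]
After 6 (process(C)): A:[tick,ok] B:[] C:[ack]
After 7 (send(from=A, to=C, msg='ping')): A:[tick,ok] B:[] C:[ack,ping]
After 8 (send(from=A, to=B, msg='req')): A:[tick,ok] B:[req] C:[ack,ping]
After 9 (send(from=A, to=B, msg='pong')): A:[tick,ok] B:[req,pong] C:[ack,ping]
After 10 (process(A)): A:[ok] B:[req,pong] C:[ack,ping]
After 11 (send(from=A, to=C, msg='start')): A:[ok] B:[req,pong] C:[ack,ping,start]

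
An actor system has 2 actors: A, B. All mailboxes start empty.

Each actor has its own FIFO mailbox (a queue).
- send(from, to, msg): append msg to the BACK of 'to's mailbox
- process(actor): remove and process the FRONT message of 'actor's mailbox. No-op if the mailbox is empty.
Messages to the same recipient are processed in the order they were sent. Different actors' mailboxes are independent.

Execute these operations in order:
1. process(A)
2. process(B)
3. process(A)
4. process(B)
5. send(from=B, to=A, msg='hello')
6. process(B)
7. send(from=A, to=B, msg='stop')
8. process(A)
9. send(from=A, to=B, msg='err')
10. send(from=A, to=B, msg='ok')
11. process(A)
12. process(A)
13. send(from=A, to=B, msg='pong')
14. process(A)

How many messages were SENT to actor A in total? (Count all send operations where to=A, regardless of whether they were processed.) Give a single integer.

Answer: 1

Derivation:
After 1 (process(A)): A:[] B:[]
After 2 (process(B)): A:[] B:[]
After 3 (process(A)): A:[] B:[]
After 4 (process(B)): A:[] B:[]
After 5 (send(from=B, to=A, msg='hello')): A:[hello] B:[]
After 6 (process(B)): A:[hello] B:[]
After 7 (send(from=A, to=B, msg='stop')): A:[hello] B:[stop]
After 8 (process(A)): A:[] B:[stop]
After 9 (send(from=A, to=B, msg='err')): A:[] B:[stop,err]
After 10 (send(from=A, to=B, msg='ok')): A:[] B:[stop,err,ok]
After 11 (process(A)): A:[] B:[stop,err,ok]
After 12 (process(A)): A:[] B:[stop,err,ok]
After 13 (send(from=A, to=B, msg='pong')): A:[] B:[stop,err,ok,pong]
After 14 (process(A)): A:[] B:[stop,err,ok,pong]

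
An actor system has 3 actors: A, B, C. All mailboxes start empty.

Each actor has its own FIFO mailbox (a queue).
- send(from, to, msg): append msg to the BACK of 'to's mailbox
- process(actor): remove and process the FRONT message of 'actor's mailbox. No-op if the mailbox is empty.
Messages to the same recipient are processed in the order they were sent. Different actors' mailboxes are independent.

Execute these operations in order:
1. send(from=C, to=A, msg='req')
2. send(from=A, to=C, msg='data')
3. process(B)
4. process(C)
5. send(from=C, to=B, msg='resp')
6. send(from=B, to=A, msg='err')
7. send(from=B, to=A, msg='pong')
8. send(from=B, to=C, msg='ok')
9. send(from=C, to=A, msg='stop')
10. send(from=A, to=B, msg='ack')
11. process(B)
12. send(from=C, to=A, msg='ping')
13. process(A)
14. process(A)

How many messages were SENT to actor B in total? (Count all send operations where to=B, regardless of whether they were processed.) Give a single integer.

Answer: 2

Derivation:
After 1 (send(from=C, to=A, msg='req')): A:[req] B:[] C:[]
After 2 (send(from=A, to=C, msg='data')): A:[req] B:[] C:[data]
After 3 (process(B)): A:[req] B:[] C:[data]
After 4 (process(C)): A:[req] B:[] C:[]
After 5 (send(from=C, to=B, msg='resp')): A:[req] B:[resp] C:[]
After 6 (send(from=B, to=A, msg='err')): A:[req,err] B:[resp] C:[]
After 7 (send(from=B, to=A, msg='pong')): A:[req,err,pong] B:[resp] C:[]
After 8 (send(from=B, to=C, msg='ok')): A:[req,err,pong] B:[resp] C:[ok]
After 9 (send(from=C, to=A, msg='stop')): A:[req,err,pong,stop] B:[resp] C:[ok]
After 10 (send(from=A, to=B, msg='ack')): A:[req,err,pong,stop] B:[resp,ack] C:[ok]
After 11 (process(B)): A:[req,err,pong,stop] B:[ack] C:[ok]
After 12 (send(from=C, to=A, msg='ping')): A:[req,err,pong,stop,ping] B:[ack] C:[ok]
After 13 (process(A)): A:[err,pong,stop,ping] B:[ack] C:[ok]
After 14 (process(A)): A:[pong,stop,ping] B:[ack] C:[ok]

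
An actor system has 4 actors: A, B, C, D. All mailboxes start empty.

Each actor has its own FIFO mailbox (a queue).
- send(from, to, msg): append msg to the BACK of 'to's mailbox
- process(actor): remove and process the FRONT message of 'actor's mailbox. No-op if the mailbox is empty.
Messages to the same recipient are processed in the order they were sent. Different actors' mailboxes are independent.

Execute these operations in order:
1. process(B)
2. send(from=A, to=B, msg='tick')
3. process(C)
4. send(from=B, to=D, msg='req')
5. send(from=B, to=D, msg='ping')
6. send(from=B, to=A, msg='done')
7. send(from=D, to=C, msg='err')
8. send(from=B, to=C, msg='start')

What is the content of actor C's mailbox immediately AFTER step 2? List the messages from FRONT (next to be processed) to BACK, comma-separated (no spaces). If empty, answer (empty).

After 1 (process(B)): A:[] B:[] C:[] D:[]
After 2 (send(from=A, to=B, msg='tick')): A:[] B:[tick] C:[] D:[]

(empty)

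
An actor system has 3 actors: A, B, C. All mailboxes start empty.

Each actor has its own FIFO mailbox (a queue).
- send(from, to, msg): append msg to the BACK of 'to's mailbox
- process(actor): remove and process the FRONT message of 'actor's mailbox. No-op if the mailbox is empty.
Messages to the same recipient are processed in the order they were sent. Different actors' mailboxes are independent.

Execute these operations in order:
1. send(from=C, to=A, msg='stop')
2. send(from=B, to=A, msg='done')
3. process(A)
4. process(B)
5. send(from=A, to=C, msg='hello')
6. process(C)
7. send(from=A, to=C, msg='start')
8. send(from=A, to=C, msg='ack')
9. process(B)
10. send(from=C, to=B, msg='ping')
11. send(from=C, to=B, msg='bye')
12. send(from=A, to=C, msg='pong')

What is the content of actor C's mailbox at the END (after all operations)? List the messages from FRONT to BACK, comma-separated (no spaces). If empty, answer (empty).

Answer: start,ack,pong

Derivation:
After 1 (send(from=C, to=A, msg='stop')): A:[stop] B:[] C:[]
After 2 (send(from=B, to=A, msg='done')): A:[stop,done] B:[] C:[]
After 3 (process(A)): A:[done] B:[] C:[]
After 4 (process(B)): A:[done] B:[] C:[]
After 5 (send(from=A, to=C, msg='hello')): A:[done] B:[] C:[hello]
After 6 (process(C)): A:[done] B:[] C:[]
After 7 (send(from=A, to=C, msg='start')): A:[done] B:[] C:[start]
After 8 (send(from=A, to=C, msg='ack')): A:[done] B:[] C:[start,ack]
After 9 (process(B)): A:[done] B:[] C:[start,ack]
After 10 (send(from=C, to=B, msg='ping')): A:[done] B:[ping] C:[start,ack]
After 11 (send(from=C, to=B, msg='bye')): A:[done] B:[ping,bye] C:[start,ack]
After 12 (send(from=A, to=C, msg='pong')): A:[done] B:[ping,bye] C:[start,ack,pong]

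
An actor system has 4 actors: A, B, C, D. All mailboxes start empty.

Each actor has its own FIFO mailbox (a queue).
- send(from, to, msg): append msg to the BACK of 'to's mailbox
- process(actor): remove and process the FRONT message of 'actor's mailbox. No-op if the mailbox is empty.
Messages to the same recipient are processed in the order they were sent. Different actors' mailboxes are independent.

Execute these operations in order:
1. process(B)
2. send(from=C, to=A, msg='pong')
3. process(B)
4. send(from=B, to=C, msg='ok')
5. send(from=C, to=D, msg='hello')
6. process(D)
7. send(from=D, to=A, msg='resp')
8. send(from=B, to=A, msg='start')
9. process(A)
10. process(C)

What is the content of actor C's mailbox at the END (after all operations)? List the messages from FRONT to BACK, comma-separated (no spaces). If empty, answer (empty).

Answer: (empty)

Derivation:
After 1 (process(B)): A:[] B:[] C:[] D:[]
After 2 (send(from=C, to=A, msg='pong')): A:[pong] B:[] C:[] D:[]
After 3 (process(B)): A:[pong] B:[] C:[] D:[]
After 4 (send(from=B, to=C, msg='ok')): A:[pong] B:[] C:[ok] D:[]
After 5 (send(from=C, to=D, msg='hello')): A:[pong] B:[] C:[ok] D:[hello]
After 6 (process(D)): A:[pong] B:[] C:[ok] D:[]
After 7 (send(from=D, to=A, msg='resp')): A:[pong,resp] B:[] C:[ok] D:[]
After 8 (send(from=B, to=A, msg='start')): A:[pong,resp,start] B:[] C:[ok] D:[]
After 9 (process(A)): A:[resp,start] B:[] C:[ok] D:[]
After 10 (process(C)): A:[resp,start] B:[] C:[] D:[]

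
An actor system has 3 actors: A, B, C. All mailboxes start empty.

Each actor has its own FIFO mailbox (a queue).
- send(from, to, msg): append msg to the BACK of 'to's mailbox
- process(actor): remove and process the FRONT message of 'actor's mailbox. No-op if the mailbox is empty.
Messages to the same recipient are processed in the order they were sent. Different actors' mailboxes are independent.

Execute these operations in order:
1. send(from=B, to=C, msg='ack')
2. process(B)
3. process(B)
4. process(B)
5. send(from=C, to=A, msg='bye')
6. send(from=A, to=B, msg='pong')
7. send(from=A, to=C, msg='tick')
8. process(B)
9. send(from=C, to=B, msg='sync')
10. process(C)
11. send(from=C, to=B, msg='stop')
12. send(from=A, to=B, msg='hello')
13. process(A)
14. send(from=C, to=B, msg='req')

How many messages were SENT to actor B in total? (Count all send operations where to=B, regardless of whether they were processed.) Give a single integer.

Answer: 5

Derivation:
After 1 (send(from=B, to=C, msg='ack')): A:[] B:[] C:[ack]
After 2 (process(B)): A:[] B:[] C:[ack]
After 3 (process(B)): A:[] B:[] C:[ack]
After 4 (process(B)): A:[] B:[] C:[ack]
After 5 (send(from=C, to=A, msg='bye')): A:[bye] B:[] C:[ack]
After 6 (send(from=A, to=B, msg='pong')): A:[bye] B:[pong] C:[ack]
After 7 (send(from=A, to=C, msg='tick')): A:[bye] B:[pong] C:[ack,tick]
After 8 (process(B)): A:[bye] B:[] C:[ack,tick]
After 9 (send(from=C, to=B, msg='sync')): A:[bye] B:[sync] C:[ack,tick]
After 10 (process(C)): A:[bye] B:[sync] C:[tick]
After 11 (send(from=C, to=B, msg='stop')): A:[bye] B:[sync,stop] C:[tick]
After 12 (send(from=A, to=B, msg='hello')): A:[bye] B:[sync,stop,hello] C:[tick]
After 13 (process(A)): A:[] B:[sync,stop,hello] C:[tick]
After 14 (send(from=C, to=B, msg='req')): A:[] B:[sync,stop,hello,req] C:[tick]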